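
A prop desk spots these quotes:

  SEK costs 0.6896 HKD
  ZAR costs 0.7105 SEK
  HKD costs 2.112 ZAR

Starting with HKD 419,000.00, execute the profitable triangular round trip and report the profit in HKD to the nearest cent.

Profit: HKD 14,580.03

Profitable loop is HKD → ZAR → SEK → HKD:
HKD 419,000.00 × 2.112 = ZAR 884,928.00
ZAR 884,928.00 × 0.7105 = SEK 628,741.34
SEK 628,741.34 × 0.6896 = HKD 433,580.03
Profit = HKD 433,580.03 − HKD 419,000.00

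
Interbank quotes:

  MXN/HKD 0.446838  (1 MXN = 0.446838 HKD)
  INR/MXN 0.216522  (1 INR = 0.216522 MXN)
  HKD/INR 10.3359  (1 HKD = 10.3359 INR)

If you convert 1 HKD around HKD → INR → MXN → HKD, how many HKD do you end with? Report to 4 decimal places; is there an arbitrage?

1.0000 (no arbitrage)

Around HKD → INR → MXN → HKD: 1 × 10.3359 × 0.216522 × 0.446838 = 1.000001
Product ≈ 1 (deviation 0.000%, within rounding noise).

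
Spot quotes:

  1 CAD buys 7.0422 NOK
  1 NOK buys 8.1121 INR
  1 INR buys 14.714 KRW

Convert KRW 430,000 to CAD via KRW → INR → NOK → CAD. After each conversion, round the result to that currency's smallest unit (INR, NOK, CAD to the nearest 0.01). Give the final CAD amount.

CAD 511.56

KRW 430,000 ÷ 14.714 = INR 29,223.87
INR 29,223.87 ÷ 8.1121 = NOK 3,602.50
NOK 3,602.50 ÷ 7.0422 = CAD 511.56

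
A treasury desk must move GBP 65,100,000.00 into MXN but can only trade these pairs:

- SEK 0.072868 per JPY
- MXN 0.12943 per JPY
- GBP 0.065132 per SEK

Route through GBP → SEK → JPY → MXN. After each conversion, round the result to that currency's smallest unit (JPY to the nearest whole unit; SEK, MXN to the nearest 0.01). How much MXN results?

MXN 1,775,352,826.32

GBP 65,100,000.00 ÷ 0.065132 = SEK 999,508,690.04
SEK 999,508,690.04 ÷ 0.072868 = JPY 13,716,702,668
JPY 13,716,702,668 × 0.12943 = MXN 1,775,352,826.32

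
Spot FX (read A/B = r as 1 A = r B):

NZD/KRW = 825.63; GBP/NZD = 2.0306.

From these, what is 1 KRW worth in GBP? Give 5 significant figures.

1 KRW ÷ 825.63 = 0.0012112 NZD
0.0012112 NZD ÷ 2.0306 = 0.000596472 GBP

KRW/GBP = 0.00059647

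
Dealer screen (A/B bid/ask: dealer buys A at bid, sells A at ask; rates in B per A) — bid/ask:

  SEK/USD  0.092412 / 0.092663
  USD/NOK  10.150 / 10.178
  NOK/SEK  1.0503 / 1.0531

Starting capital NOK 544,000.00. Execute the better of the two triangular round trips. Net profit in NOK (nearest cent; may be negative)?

Net profit: NOK 3,722.38

Best loop NOK → USD → SEK → NOK:
NOK 544,000.00 ÷ 10.178 (buy USD at ask) = USD 53,448.61
USD 53,448.61 ÷ 0.092663 (buy SEK at ask) = SEK 576,806.43
SEK 576,806.43 ÷ 1.0531 (buy NOK at ask) = NOK 547,722.38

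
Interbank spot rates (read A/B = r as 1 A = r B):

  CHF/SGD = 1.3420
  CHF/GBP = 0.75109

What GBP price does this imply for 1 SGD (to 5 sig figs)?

1 SGD ÷ 1.3420 = 0.745156 CHF
0.745156 CHF × 0.75109 = 0.55968 GBP

SGD/GBP = 0.55968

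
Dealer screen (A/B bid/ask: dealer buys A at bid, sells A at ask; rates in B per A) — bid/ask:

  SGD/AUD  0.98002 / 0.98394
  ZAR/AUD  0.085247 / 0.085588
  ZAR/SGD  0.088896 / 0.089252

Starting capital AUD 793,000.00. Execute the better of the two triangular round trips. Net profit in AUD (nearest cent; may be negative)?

Best loop AUD → ZAR → SGD → AUD:
AUD 793,000.00 ÷ 0.085588 (buy ZAR at ask) = ZAR 9,265,317.57
ZAR 9,265,317.57 × 0.088896 (sell ZAR at bid) = SGD 823,649.67
SGD 823,649.67 × 0.98002 (sell SGD at bid) = AUD 807,193.15

Net profit: AUD 14,193.15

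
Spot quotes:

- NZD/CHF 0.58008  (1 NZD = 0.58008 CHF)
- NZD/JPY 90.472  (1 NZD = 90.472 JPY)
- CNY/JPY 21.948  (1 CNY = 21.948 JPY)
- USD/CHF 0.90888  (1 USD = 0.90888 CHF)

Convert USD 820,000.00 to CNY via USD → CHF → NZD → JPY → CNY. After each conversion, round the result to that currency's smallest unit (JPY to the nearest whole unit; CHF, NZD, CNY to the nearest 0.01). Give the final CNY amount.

USD 820,000.00 × 0.90888 = CHF 745,281.60
CHF 745,281.60 ÷ 0.58008 = NZD 1,284,791.06
NZD 1,284,791.06 × 90.472 = JPY 116,237,617
JPY 116,237,617 ÷ 21.948 = CNY 5,296,045.97

CNY 5,296,045.97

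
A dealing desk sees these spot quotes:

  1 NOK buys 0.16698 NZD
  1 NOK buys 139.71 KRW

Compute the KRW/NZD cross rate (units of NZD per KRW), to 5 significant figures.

1 KRW ÷ 139.71 = 0.00715768 NOK
0.00715768 NOK × 0.16698 = 0.00119519 NZD

KRW/NZD = 0.0011952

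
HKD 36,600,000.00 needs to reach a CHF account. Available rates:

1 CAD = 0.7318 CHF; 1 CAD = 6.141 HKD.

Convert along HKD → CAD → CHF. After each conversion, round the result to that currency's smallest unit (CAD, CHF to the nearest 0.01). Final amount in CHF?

CHF 4,361,485.10

HKD 36,600,000.00 ÷ 6.141 = CAD 5,959,941.38
CAD 5,959,941.38 × 0.7318 = CHF 4,361,485.10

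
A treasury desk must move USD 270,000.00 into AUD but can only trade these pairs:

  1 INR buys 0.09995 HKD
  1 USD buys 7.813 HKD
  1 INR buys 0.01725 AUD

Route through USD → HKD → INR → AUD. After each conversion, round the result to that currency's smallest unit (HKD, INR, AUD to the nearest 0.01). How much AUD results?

AUD 364,072.51

USD 270,000.00 × 7.813 = HKD 2,109,510.00
HKD 2,109,510.00 ÷ 0.09995 = INR 21,105,652.83
INR 21,105,652.83 × 0.01725 = AUD 364,072.51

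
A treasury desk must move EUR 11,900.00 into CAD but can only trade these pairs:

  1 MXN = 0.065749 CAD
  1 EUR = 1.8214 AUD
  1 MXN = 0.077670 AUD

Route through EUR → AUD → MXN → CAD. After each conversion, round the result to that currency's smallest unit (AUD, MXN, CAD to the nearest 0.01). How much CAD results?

EUR 11,900.00 × 1.8214 = AUD 21,674.66
AUD 21,674.66 ÷ 0.077670 = MXN 279,060.90
MXN 279,060.90 × 0.065749 = CAD 18,347.98

CAD 18,347.98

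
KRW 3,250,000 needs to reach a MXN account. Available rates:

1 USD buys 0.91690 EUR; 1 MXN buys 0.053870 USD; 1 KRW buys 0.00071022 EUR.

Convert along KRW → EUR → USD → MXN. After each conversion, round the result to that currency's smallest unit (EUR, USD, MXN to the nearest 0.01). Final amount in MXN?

MXN 46,731.39

KRW 3,250,000 × 0.00071022 = EUR 2,308.22
EUR 2,308.22 ÷ 0.91690 = USD 2,517.42
USD 2,517.42 ÷ 0.053870 = MXN 46,731.39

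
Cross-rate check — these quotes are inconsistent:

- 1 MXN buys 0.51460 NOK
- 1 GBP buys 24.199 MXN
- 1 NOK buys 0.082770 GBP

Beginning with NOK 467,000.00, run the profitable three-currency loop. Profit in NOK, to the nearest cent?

Profit: NOK 14,345.63

Profitable loop is NOK → GBP → MXN → NOK:
NOK 467,000.00 × 0.082770 = GBP 38,653.59
GBP 38,653.59 × 24.199 = MXN 935,378.22
MXN 935,378.22 × 0.51460 = NOK 481,345.63
Profit = NOK 481,345.63 − NOK 467,000.00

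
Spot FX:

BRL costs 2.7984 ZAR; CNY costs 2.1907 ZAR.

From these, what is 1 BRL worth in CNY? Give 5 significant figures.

BRL/CNY = 1.2774

1 BRL × 2.7984 = 2.7984 ZAR
2.7984 ZAR ÷ 2.1907 = 1.2774 CNY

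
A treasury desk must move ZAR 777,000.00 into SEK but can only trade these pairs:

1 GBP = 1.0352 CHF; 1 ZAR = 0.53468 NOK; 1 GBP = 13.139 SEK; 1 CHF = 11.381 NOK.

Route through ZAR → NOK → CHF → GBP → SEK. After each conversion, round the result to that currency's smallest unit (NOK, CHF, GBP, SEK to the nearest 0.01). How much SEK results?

ZAR 777,000.00 × 0.53468 = NOK 415,446.36
NOK 415,446.36 ÷ 11.381 = CHF 36,503.50
CHF 36,503.50 ÷ 1.0352 = GBP 35,262.27
GBP 35,262.27 × 13.139 = SEK 463,310.97

SEK 463,310.97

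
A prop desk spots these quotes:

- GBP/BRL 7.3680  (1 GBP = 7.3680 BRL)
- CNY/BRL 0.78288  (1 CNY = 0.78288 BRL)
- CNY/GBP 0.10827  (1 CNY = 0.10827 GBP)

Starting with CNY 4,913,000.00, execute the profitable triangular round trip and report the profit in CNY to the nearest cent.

Profitable loop is CNY → GBP → BRL → CNY:
CNY 4,913,000.00 × 0.10827 = GBP 531,930.51
GBP 531,930.51 × 7.3680 = BRL 3,919,264.00
BRL 3,919,264.00 ÷ 0.78288 = CNY 5,006,212.95
Profit = CNY 5,006,212.95 − CNY 4,913,000.00

Profit: CNY 93,212.95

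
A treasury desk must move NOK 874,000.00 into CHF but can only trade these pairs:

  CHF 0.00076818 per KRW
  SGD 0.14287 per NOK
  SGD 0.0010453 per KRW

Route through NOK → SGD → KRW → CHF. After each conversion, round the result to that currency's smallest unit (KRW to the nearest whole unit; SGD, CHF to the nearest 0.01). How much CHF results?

CHF 91,764.46

NOK 874,000.00 × 0.14287 = SGD 124,868.38
SGD 124,868.38 ÷ 0.0010453 = KRW 119,456,979
KRW 119,456,979 × 0.00076818 = CHF 91,764.46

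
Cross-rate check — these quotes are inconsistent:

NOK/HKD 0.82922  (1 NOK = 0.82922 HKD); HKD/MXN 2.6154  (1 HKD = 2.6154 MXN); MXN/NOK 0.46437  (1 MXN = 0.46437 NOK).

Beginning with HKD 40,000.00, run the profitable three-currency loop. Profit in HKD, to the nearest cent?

Profitable loop is HKD → MXN → NOK → HKD:
HKD 40,000.00 × 2.6154 = MXN 104,616.00
MXN 104,616.00 × 0.46437 = NOK 48,580.53
NOK 48,580.53 × 0.82922 = HKD 40,283.95
Profit = HKD 40,283.95 − HKD 40,000.00

Profit: HKD 283.95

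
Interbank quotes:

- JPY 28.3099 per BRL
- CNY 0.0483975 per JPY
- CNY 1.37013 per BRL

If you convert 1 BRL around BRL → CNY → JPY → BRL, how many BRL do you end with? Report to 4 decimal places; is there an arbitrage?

1.0000 (no arbitrage)

Around BRL → CNY → JPY → BRL: 1 × 1.37013 ÷ 0.0483975 ÷ 28.3099 = 1.000001
Product ≈ 1 (deviation 0.000%, within rounding noise).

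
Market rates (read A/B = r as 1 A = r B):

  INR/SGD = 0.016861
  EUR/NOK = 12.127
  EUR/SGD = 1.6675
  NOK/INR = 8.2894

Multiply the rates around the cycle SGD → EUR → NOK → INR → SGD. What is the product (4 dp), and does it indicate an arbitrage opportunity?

Around SGD → EUR → NOK → INR → SGD: 1 ÷ 1.6675 × 12.127 × 8.2894 × 0.016861 = 1.016469
Product > 1; profitable direction is SGD → EUR → NOK → INR → SGD.

1.0165 (arbitrage exists)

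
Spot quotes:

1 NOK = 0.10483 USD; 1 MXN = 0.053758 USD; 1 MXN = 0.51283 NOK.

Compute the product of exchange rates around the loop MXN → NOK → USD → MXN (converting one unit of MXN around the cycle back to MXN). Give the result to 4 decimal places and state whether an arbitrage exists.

1.0000 (no arbitrage)

Around MXN → NOK → USD → MXN: 1 × 0.51283 × 0.10483 ÷ 0.053758 = 1.000037
Product ≈ 1 (deviation 0.004%, within rounding noise).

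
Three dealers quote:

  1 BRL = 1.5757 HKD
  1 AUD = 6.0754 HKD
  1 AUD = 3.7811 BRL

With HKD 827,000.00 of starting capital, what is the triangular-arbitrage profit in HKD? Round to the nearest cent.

Profit: HKD 16,312.79

Profitable loop is HKD → BRL → AUD → HKD:
HKD 827,000.00 ÷ 1.5757 = BRL 524,846.10
BRL 524,846.10 ÷ 3.7811 = AUD 138,807.78
AUD 138,807.78 × 6.0754 = HKD 843,312.79
Profit = HKD 843,312.79 − HKD 827,000.00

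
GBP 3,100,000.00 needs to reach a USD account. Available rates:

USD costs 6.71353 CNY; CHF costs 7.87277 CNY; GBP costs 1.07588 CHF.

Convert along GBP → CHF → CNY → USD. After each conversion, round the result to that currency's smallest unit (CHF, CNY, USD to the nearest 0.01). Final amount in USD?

USD 3,911,129.16

GBP 3,100,000.00 × 1.07588 = CHF 3,335,228.00
CHF 3,335,228.00 × 7.87277 = CNY 26,257,482.94
CNY 26,257,482.94 ÷ 6.71353 = USD 3,911,129.16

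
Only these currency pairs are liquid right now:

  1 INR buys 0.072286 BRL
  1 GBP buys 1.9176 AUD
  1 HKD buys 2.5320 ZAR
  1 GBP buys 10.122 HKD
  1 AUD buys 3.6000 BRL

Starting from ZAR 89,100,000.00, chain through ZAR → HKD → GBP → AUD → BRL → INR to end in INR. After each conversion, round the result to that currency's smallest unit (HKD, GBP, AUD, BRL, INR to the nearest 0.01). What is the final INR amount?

INR 332,012,166.39

ZAR 89,100,000.00 ÷ 2.5320 = HKD 35,189,573.46
HKD 35,189,573.46 ÷ 10.122 = GBP 3,476,543.52
GBP 3,476,543.52 × 1.9176 = AUD 6,666,619.85
AUD 6,666,619.85 × 3.6000 = BRL 23,999,831.46
BRL 23,999,831.46 ÷ 0.072286 = INR 332,012,166.39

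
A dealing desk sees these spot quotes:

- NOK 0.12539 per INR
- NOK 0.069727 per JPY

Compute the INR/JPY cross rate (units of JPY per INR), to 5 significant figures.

INR/JPY = 1.7983

1 INR × 0.12539 = 0.12539 NOK
0.12539 NOK ÷ 0.069727 = 1.7983 JPY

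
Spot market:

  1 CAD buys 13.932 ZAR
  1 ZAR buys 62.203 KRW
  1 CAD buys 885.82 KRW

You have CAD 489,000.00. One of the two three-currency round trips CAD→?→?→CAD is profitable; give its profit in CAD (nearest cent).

Profitable loop is CAD → KRW → ZAR → CAD:
CAD 489,000.00 × 885.82 = KRW 433,165,980
KRW 433,165,980 ÷ 62.203 = ZAR 6,963,747.41
ZAR 6,963,747.41 ÷ 13.932 = CAD 499,838.32
Profit = CAD 499,838.32 − CAD 489,000.00

Profit: CAD 10,838.32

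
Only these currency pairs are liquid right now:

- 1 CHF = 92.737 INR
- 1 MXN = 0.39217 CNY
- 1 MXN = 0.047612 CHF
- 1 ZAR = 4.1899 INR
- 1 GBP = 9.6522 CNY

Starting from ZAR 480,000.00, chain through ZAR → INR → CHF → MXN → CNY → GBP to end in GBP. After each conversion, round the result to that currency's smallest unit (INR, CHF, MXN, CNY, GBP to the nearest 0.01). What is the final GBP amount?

ZAR 480,000.00 × 4.1899 = INR 2,011,152.00
INR 2,011,152.00 ÷ 92.737 = CHF 21,686.62
CHF 21,686.62 ÷ 0.047612 = MXN 455,486.43
MXN 455,486.43 × 0.39217 = CNY 178,628.11
CNY 178,628.11 ÷ 9.6522 = GBP 18,506.47

GBP 18,506.47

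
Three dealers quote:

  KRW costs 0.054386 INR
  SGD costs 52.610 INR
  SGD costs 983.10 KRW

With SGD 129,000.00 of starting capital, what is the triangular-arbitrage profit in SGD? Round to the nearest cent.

Profit: SGD 2,101.07

Profitable loop is SGD → KRW → INR → SGD:
SGD 129,000.00 × 983.10 = KRW 126,819,900
KRW 126,819,900 × 0.054386 = INR 6,897,227.08
INR 6,897,227.08 ÷ 52.610 = SGD 131,101.07
Profit = SGD 131,101.07 − SGD 129,000.00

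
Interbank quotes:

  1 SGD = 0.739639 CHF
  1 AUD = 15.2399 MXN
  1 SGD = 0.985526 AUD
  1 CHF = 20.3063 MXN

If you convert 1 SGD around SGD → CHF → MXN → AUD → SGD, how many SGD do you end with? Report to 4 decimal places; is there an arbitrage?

1.0000 (no arbitrage)

Around SGD → CHF → MXN → AUD → SGD: 1 × 0.739639 × 20.3063 ÷ 15.2399 ÷ 0.985526 = 1.000001
Product ≈ 1 (deviation 0.000%, within rounding noise).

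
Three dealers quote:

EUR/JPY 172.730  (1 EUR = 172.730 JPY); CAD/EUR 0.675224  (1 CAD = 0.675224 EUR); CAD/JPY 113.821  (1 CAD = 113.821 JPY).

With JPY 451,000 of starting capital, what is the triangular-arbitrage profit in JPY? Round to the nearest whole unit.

Profit: JPY 11,136

Profitable loop is JPY → CAD → EUR → JPY:
JPY 451,000 ÷ 113.821 = CAD 3,962.36
CAD 3,962.36 × 0.675224 = EUR 2,675.48
EUR 2,675.48 × 172.730 = JPY 462,136
Profit = JPY 462,136 − JPY 451,000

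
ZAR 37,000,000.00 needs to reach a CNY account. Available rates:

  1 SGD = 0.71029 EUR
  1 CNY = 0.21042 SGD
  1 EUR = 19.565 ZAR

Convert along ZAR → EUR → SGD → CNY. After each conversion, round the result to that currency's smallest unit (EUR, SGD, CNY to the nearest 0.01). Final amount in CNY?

CNY 12,653,164.48

ZAR 37,000,000.00 ÷ 19.565 = EUR 1,891,132.12
EUR 1,891,132.12 ÷ 0.71029 = SGD 2,662,478.87
SGD 2,662,478.87 ÷ 0.21042 = CNY 12,653,164.48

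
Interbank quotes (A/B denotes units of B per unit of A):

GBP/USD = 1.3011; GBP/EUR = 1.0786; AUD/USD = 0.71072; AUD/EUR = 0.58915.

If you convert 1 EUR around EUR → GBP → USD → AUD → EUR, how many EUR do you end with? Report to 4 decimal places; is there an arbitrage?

Around EUR → GBP → USD → AUD → EUR: 1 ÷ 1.0786 × 1.3011 ÷ 0.71072 × 0.58915 = 0.999948
Product ≈ 1 (deviation 0.005%, within rounding noise).

0.9999 (no arbitrage)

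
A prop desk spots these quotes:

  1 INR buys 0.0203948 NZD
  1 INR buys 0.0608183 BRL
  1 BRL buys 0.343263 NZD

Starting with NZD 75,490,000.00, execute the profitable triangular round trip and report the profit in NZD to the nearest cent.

Profitable loop is NZD → INR → BRL → NZD:
NZD 75,490,000.00 ÷ 0.0203948 = INR 3,701,433,698.79
INR 3,701,433,698.79 × 0.0608183 = BRL 225,114,905.12
BRL 225,114,905.12 × 0.343263 = NZD 77,273,617.68
Profit = NZD 77,273,617.68 − NZD 75,490,000.00

Profit: NZD 1,783,617.68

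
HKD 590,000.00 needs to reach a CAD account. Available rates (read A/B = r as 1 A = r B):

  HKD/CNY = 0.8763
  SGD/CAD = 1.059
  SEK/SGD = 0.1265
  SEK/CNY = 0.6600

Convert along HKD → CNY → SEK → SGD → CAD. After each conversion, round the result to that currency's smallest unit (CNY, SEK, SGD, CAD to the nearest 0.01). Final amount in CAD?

CAD 104,941.52

HKD 590,000.00 × 0.8763 = CNY 517,017.00
CNY 517,017.00 ÷ 0.6600 = SEK 783,359.09
SEK 783,359.09 × 0.1265 = SGD 99,094.92
SGD 99,094.92 × 1.059 = CAD 104,941.52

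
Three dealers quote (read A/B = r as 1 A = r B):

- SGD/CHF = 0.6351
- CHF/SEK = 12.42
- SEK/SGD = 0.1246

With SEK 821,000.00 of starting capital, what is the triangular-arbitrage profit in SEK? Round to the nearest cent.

Profitable loop is SEK → CHF → SGD → SEK:
SEK 821,000.00 ÷ 12.42 = CHF 66,103.06
CHF 66,103.06 ÷ 0.6351 = SGD 104,082.92
SGD 104,082.92 ÷ 0.1246 = SEK 835,336.40
Profit = SEK 835,336.40 − SEK 821,000.00

Profit: SEK 14,336.40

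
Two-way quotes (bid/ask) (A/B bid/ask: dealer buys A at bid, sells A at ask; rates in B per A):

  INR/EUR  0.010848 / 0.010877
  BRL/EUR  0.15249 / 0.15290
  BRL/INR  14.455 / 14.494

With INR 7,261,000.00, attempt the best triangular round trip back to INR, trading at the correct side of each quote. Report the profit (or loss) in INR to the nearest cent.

Best loop INR → EUR → BRL → INR:
INR 7,261,000.00 × 0.010848 (sell INR at bid) = EUR 78,767.33
EUR 78,767.33 ÷ 0.15290 (buy BRL at ask) = BRL 515,155.84
BRL 515,155.84 × 14.455 (sell BRL at bid) = INR 7,446,577.67

Net profit: INR 185,577.67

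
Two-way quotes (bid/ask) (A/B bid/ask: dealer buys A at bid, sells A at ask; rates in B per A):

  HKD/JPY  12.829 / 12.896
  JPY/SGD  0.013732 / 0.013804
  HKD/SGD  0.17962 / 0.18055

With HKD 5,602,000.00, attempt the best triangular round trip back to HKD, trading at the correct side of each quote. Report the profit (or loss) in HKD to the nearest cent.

Best loop HKD → SGD → JPY → HKD:
HKD 5,602,000.00 × 0.17962 (sell HKD at bid) = SGD 1,006,231.24
SGD 1,006,231.24 ÷ 0.013804 (buy JPY at ask) = JPY 72,894,178
JPY 72,894,178 ÷ 12.896 (buy HKD at ask) = HKD 5,652,464.21

Net profit: HKD 50,464.21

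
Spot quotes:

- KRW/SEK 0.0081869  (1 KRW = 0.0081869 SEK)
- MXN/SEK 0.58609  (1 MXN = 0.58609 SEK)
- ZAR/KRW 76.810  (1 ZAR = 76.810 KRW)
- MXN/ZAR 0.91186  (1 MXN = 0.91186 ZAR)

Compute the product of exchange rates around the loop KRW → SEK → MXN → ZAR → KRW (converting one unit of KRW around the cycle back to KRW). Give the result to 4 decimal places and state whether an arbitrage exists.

0.9784 (arbitrage exists)

Around KRW → SEK → MXN → ZAR → KRW: 1 × 0.0081869 ÷ 0.58609 × 0.91186 × 76.810 = 0.978365
Product < 1; profitable direction is KRW → ZAR → MXN → SEK → KRW.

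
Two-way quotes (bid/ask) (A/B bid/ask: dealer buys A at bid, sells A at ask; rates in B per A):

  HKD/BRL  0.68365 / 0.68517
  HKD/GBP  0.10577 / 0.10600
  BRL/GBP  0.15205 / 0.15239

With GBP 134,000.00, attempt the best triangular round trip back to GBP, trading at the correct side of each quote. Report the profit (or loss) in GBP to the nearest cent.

Net profit: GBP 1,741.45

Best loop GBP → BRL → HKD → GBP:
GBP 134,000.00 ÷ 0.15239 (buy BRL at ask) = BRL 879,322.79
BRL 879,322.79 ÷ 0.68517 (buy HKD at ask) = HKD 1,283,364.41
HKD 1,283,364.41 × 0.10577 (sell HKD at bid) = GBP 135,741.45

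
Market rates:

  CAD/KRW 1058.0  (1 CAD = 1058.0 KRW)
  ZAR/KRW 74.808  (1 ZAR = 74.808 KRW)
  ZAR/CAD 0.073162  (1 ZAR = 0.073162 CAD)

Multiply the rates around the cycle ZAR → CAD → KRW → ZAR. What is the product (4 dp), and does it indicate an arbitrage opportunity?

Around ZAR → CAD → KRW → ZAR: 1 × 0.073162 × 1058.0 ÷ 74.808 = 1.034721
Product > 1; profitable direction is ZAR → CAD → KRW → ZAR.

1.0347 (arbitrage exists)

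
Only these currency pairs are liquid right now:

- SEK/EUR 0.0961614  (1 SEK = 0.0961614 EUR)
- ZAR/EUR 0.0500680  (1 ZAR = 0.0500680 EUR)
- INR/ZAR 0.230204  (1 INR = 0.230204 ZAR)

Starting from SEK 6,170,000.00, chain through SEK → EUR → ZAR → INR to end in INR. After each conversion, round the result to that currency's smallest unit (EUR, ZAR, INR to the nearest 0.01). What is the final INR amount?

INR 51,476,953.18

SEK 6,170,000.00 × 0.0961614 = EUR 593,315.84
EUR 593,315.84 ÷ 0.0500680 = ZAR 11,850,200.53
ZAR 11,850,200.53 ÷ 0.230204 = INR 51,476,953.18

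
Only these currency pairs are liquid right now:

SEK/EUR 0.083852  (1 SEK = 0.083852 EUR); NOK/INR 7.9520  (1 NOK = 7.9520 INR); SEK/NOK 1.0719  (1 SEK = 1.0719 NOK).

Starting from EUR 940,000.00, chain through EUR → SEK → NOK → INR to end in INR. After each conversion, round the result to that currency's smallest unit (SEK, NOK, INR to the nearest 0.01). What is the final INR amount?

INR 95,553,163.54

EUR 940,000.00 ÷ 0.083852 = SEK 11,210,227.54
SEK 11,210,227.54 × 1.0719 = NOK 12,016,242.90
NOK 12,016,242.90 × 7.9520 = INR 95,553,163.54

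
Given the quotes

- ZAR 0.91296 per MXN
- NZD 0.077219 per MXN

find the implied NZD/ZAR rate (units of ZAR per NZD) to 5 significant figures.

NZD/ZAR = 11.823

1 NZD ÷ 0.077219 = 12.9502 MXN
12.9502 MXN × 0.91296 = 11.823 ZAR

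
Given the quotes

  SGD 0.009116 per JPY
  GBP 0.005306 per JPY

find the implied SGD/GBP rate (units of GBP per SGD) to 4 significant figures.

1 SGD ÷ 0.009116 = 109.697 JPY
109.697 JPY × 0.005306 = 0.582054 GBP

SGD/GBP = 0.5821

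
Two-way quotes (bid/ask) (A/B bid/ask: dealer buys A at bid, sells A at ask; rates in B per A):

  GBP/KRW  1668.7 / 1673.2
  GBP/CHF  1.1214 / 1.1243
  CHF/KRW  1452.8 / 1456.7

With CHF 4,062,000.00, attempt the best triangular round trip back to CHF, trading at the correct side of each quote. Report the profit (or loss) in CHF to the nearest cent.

Net profit: CHF 76,718.17

Best loop CHF → GBP → KRW → CHF:
CHF 4,062,000.00 ÷ 1.1243 (buy GBP at ask) = GBP 3,612,914.70
GBP 3,612,914.70 × 1668.7 (sell GBP at bid) = KRW 6,028,870,764
KRW 6,028,870,764 ÷ 1456.7 (buy CHF at ask) = CHF 4,138,718.17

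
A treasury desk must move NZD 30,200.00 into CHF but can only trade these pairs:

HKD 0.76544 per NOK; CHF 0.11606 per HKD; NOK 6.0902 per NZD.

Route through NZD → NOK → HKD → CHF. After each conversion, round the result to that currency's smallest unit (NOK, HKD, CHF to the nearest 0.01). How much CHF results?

NZD 30,200.00 × 6.0902 = NOK 183,924.04
NOK 183,924.04 × 0.76544 = HKD 140,782.82
HKD 140,782.82 × 0.11606 = CHF 16,339.25

CHF 16,339.25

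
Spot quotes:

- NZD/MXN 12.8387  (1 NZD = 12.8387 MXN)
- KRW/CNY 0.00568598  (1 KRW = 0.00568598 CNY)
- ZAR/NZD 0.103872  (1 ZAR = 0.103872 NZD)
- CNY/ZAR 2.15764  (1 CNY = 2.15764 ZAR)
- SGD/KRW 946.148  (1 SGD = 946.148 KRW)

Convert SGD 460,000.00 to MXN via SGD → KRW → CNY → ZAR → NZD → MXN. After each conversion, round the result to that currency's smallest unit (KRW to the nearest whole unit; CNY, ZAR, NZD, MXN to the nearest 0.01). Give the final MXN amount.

SGD 460,000.00 × 946.148 = KRW 435,228,080
KRW 435,228,080 × 0.00568598 = CNY 2,474,698.16
CNY 2,474,698.16 × 2.15764 = ZAR 5,339,507.74
ZAR 5,339,507.74 × 0.103872 = NZD 554,625.35
NZD 554,625.35 × 12.8387 = MXN 7,120,668.48

MXN 7,120,668.48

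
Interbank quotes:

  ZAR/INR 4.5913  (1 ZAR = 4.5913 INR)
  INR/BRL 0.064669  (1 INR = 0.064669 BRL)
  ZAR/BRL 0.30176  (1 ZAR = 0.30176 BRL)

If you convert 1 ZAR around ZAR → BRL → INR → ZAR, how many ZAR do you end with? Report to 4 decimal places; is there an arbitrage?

1.0163 (arbitrage exists)

Around ZAR → BRL → INR → ZAR: 1 × 0.30176 ÷ 0.064669 ÷ 4.5913 = 1.016319
Product > 1; profitable direction is ZAR → BRL → INR → ZAR.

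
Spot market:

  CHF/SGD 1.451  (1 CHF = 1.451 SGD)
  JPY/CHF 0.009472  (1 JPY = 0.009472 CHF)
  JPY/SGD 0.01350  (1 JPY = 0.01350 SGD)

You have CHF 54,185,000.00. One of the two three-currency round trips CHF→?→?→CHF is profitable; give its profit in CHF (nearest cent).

Profit: CHF 978,829.95

Profitable loop is CHF → SGD → JPY → CHF:
CHF 54,185,000.00 × 1.451 = SGD 78,622,435.00
SGD 78,622,435.00 ÷ 0.01350 = JPY 5,823,884,074
JPY 5,823,884,074 × 0.009472 = CHF 55,163,829.95
Profit = CHF 55,163,829.95 − CHF 54,185,000.00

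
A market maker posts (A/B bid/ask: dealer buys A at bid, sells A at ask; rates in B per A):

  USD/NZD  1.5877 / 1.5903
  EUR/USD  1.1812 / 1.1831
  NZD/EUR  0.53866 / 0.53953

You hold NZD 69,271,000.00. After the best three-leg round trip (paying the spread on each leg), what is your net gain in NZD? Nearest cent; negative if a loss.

Best loop NZD → EUR → USD → NZD:
NZD 69,271,000.00 × 0.53866 (sell NZD at bid) = EUR 37,313,516.86
EUR 37,313,516.86 × 1.1812 (sell EUR at bid) = USD 44,074,726.12
USD 44,074,726.12 × 1.5877 (sell USD at bid) = NZD 69,977,442.65

Net profit: NZD 706,442.65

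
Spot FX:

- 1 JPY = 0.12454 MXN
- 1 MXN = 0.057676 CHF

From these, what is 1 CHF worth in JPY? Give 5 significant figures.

1 CHF ÷ 0.057676 = 17.3382 MXN
17.3382 MXN ÷ 0.12454 = 139.218 JPY

CHF/JPY = 139.22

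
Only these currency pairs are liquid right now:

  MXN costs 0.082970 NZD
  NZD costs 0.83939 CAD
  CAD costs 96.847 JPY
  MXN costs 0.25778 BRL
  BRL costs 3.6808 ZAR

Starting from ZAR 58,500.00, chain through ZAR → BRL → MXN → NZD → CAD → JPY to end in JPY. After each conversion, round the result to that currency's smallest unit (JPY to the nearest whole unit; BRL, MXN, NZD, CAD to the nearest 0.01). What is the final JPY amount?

ZAR 58,500.00 ÷ 3.6808 = BRL 15,893.28
BRL 15,893.28 ÷ 0.25778 = MXN 61,654.43
MXN 61,654.43 × 0.082970 = NZD 5,115.47
NZD 5,115.47 × 0.83939 = CAD 4,293.87
CAD 4,293.87 × 96.847 = JPY 415,848

JPY 415,848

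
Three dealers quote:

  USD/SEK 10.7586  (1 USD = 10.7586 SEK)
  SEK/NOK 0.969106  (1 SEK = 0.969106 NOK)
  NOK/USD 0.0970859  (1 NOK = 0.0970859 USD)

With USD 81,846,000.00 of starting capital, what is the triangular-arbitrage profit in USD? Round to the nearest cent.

Profit: USD 1,001,739.58

Profitable loop is USD → SEK → NOK → USD:
USD 81,846,000.00 × 10.7586 = SEK 880,548,375.60
SEK 880,548,375.60 × 0.969106 = NOK 853,344,714.08
NOK 853,344,714.08 × 0.0970859 = USD 82,847,739.58
Profit = USD 82,847,739.58 − USD 81,846,000.00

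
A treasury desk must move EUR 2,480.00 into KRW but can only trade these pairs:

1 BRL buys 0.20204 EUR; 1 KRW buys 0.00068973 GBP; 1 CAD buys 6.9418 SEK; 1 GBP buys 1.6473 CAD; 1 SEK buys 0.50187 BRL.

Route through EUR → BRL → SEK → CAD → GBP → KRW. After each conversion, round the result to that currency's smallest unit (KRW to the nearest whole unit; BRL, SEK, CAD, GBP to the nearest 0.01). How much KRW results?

EUR 2,480.00 ÷ 0.20204 = BRL 12,274.80
BRL 12,274.80 ÷ 0.50187 = SEK 24,458.13
SEK 24,458.13 ÷ 6.9418 = CAD 3,523.31
CAD 3,523.31 ÷ 1.6473 = GBP 2,138.84
GBP 2,138.84 ÷ 0.00068973 = KRW 3,100,982

KRW 3,100,982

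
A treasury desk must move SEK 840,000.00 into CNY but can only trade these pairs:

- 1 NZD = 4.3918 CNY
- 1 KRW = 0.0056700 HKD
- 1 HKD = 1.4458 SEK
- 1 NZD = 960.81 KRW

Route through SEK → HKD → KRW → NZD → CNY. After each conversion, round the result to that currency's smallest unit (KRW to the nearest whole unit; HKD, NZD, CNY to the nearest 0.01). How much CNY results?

CNY 468,374.27

SEK 840,000.00 ÷ 1.4458 = HKD 580,993.22
HKD 580,993.22 ÷ 0.0056700 = KRW 102,467,940
KRW 102,467,940 ÷ 960.81 = NZD 106,647.45
NZD 106,647.45 × 4.3918 = CNY 468,374.27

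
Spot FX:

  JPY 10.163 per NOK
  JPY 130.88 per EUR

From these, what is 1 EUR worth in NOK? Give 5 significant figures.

EUR/NOK = 12.878

1 EUR × 130.88 = 130.88 JPY
130.88 JPY ÷ 10.163 = 12.8781 NOK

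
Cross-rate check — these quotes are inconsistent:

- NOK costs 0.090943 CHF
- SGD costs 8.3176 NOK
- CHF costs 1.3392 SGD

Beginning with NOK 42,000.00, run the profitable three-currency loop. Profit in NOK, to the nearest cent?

Profit: NOK 546.32

Profitable loop is NOK → CHF → SGD → NOK:
NOK 42,000.00 × 0.090943 = CHF 3,819.61
CHF 3,819.61 × 1.3392 = SGD 5,115.22
SGD 5,115.22 × 8.3176 = NOK 42,546.32
Profit = NOK 42,546.32 − NOK 42,000.00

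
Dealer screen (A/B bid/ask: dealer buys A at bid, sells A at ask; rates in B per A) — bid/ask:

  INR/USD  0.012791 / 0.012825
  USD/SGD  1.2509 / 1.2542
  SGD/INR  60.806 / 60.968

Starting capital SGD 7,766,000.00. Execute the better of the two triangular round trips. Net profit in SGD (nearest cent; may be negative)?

Net profit: SGD 153,016.86

Best loop SGD → USD → INR → SGD:
SGD 7,766,000.00 ÷ 1.2542 (buy USD at ask) = USD 6,191,994.90
USD 6,191,994.90 ÷ 0.012825 (buy INR at ask) = INR 482,806,619.66
INR 482,806,619.66 ÷ 60.968 (buy SGD at ask) = SGD 7,919,016.86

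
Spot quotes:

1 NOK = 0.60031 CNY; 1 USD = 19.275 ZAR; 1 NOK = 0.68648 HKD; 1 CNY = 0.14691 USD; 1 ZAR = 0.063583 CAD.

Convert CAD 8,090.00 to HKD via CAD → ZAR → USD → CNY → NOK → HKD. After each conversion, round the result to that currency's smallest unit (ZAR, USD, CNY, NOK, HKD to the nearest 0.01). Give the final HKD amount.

HKD 51,382.35

CAD 8,090.00 ÷ 0.063583 = ZAR 127,235.27
ZAR 127,235.27 ÷ 19.275 = USD 6,601.05
USD 6,601.05 ÷ 0.14691 = CNY 44,932.61
CNY 44,932.61 ÷ 0.60031 = NOK 74,849.01
NOK 74,849.01 × 0.68648 = HKD 51,382.35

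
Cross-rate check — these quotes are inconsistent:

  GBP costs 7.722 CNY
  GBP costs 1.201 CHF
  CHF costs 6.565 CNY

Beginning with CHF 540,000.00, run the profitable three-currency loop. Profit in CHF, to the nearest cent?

Profit: CHF 11,368.18

Profitable loop is CHF → CNY → GBP → CHF:
CHF 540,000.00 × 6.565 = CNY 3,545,100.00
CNY 3,545,100.00 ÷ 7.722 = GBP 459,090.91
GBP 459,090.91 × 1.201 = CHF 551,368.18
Profit = CHF 551,368.18 − CHF 540,000.00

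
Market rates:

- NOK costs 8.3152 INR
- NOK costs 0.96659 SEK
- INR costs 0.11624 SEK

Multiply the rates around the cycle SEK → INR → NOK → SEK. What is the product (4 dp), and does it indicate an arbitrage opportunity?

Around SEK → INR → NOK → SEK: 1 ÷ 0.11624 ÷ 8.3152 × 0.96659 = 1.000032
Product ≈ 1 (deviation 0.003%, within rounding noise).

1.0000 (no arbitrage)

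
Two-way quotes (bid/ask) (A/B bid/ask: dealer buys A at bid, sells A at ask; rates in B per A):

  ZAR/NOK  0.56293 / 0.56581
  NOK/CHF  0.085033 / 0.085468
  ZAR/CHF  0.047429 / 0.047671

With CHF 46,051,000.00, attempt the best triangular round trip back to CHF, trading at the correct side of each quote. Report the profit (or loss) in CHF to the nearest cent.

Net profit: CHF 189,944.74

Best loop CHF → ZAR → NOK → CHF:
CHF 46,051,000.00 ÷ 0.047671 (buy ZAR at ask) = ZAR 966,017,075.37
ZAR 966,017,075.37 × 0.56293 (sell ZAR at bid) = NOK 543,799,992.24
NOK 543,799,992.24 × 0.085033 (sell NOK at bid) = CHF 46,240,944.74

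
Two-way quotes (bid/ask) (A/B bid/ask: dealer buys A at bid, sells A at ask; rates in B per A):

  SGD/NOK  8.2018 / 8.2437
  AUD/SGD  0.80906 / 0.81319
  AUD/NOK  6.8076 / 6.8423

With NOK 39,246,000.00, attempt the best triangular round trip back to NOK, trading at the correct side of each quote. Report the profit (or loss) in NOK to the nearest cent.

Net profit: NOK 608,303.25

Best loop NOK → SGD → AUD → NOK:
NOK 39,246,000.00 ÷ 8.2437 (buy SGD at ask) = SGD 4,760,726.37
SGD 4,760,726.37 ÷ 0.81319 (buy AUD at ask) = AUD 5,854,383.81
AUD 5,854,383.81 × 6.8076 (sell AUD at bid) = NOK 39,854,303.25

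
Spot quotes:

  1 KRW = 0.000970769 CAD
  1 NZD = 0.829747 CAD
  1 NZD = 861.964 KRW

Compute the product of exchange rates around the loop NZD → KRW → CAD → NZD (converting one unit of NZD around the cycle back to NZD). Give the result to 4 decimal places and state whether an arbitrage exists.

1.0085 (arbitrage exists)

Around NZD → KRW → CAD → NZD: 1 × 861.964 × 0.000970769 ÷ 0.829747 = 1.008462
Product > 1; profitable direction is NZD → KRW → CAD → NZD.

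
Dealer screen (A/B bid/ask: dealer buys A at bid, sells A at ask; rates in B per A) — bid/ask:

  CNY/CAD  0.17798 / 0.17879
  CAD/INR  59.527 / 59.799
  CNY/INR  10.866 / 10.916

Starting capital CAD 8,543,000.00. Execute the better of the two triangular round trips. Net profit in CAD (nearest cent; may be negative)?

Best loop CAD → CNY → INR → CAD:
CAD 8,543,000.00 ÷ 0.17879 (buy CNY at ask) = CNY 47,782,314.45
CNY 47,782,314.45 × 10.866 (sell CNY at bid) = INR 519,202,628.78
INR 519,202,628.78 ÷ 59.799 (buy CAD at ask) = CAD 8,682,463.40

Net profit: CAD 139,463.40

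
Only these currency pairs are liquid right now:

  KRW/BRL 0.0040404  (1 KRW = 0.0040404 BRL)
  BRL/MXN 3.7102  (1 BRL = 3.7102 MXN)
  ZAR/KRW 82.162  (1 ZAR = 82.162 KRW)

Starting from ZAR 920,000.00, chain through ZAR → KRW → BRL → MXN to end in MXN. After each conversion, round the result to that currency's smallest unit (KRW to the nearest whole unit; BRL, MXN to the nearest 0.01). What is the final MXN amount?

ZAR 920,000.00 × 82.162 = KRW 75,589,040
KRW 75,589,040 × 0.0040404 = BRL 305,409.96
BRL 305,409.96 × 3.7102 = MXN 1,133,132.03

MXN 1,133,132.03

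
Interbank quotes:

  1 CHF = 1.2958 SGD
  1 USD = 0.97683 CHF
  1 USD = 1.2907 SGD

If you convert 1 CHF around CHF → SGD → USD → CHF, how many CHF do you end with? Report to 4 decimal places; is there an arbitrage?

0.9807 (arbitrage exists)

Around CHF → SGD → USD → CHF: 1 × 1.2958 ÷ 1.2907 × 0.97683 = 0.980690
Product < 1; profitable direction is CHF → USD → SGD → CHF.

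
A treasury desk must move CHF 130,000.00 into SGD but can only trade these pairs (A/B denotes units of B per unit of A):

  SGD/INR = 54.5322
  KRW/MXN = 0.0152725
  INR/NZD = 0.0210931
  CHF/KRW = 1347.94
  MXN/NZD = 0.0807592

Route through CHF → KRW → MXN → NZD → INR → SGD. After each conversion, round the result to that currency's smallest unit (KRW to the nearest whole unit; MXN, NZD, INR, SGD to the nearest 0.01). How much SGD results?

CHF 130,000.00 × 1347.94 = KRW 175,232,200
KRW 175,232,200 × 0.0152725 = MXN 2,676,233.77
MXN 2,676,233.77 × 0.0807592 = NZD 216,130.50
NZD 216,130.50 ÷ 0.0210931 = INR 10,246,502.41
INR 10,246,502.41 ÷ 54.5322 = SGD 187,898.20

SGD 187,898.20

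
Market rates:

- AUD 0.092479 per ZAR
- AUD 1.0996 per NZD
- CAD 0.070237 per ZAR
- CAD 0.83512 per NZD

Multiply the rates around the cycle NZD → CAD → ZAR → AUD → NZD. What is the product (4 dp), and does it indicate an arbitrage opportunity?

1.0000 (no arbitrage)

Around NZD → CAD → ZAR → AUD → NZD: 1 × 0.83512 ÷ 0.070237 × 0.092479 ÷ 1.0996 = 0.999980
Product ≈ 1 (deviation 0.002%, within rounding noise).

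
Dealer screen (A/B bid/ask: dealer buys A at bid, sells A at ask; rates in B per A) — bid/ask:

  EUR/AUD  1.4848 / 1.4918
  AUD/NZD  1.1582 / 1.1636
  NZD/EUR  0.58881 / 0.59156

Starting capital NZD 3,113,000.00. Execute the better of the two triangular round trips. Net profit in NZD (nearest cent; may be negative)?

Net profit: NZD 39,142.32

Best loop NZD → EUR → AUD → NZD:
NZD 3,113,000.00 × 0.58881 (sell NZD at bid) = EUR 1,832,965.53
EUR 1,832,965.53 × 1.4848 (sell EUR at bid) = AUD 2,721,587.22
AUD 2,721,587.22 × 1.1582 (sell AUD at bid) = NZD 3,152,142.32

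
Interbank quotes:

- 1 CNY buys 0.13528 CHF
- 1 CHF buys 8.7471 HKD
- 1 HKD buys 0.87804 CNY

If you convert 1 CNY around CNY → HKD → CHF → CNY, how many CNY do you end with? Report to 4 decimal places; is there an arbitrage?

0.9625 (arbitrage exists)

Around CNY → HKD → CHF → CNY: 1 ÷ 0.87804 ÷ 8.7471 ÷ 0.13528 = 0.962472
Product < 1; profitable direction is CNY → CHF → HKD → CNY.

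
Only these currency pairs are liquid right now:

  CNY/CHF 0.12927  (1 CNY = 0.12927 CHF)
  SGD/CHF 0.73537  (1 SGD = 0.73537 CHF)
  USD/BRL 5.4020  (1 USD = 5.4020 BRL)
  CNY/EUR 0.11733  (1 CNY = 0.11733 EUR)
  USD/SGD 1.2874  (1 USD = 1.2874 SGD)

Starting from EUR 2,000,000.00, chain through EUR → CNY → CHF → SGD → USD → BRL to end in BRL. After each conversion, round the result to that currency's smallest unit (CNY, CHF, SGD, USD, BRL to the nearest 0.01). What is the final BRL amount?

EUR 2,000,000.00 ÷ 0.11733 = CNY 17,045,938.81
CNY 17,045,938.81 × 0.12927 = CHF 2,203,528.51
CHF 2,203,528.51 ÷ 0.73537 = SGD 2,996,489.54
SGD 2,996,489.54 ÷ 1.2874 = USD 2,327,551.30
USD 2,327,551.30 × 5.4020 = BRL 12,573,432.12

BRL 12,573,432.12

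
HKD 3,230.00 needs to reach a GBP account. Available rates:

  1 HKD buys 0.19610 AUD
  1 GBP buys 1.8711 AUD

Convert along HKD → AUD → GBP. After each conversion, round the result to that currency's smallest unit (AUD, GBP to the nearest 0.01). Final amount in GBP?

HKD 3,230.00 × 0.19610 = AUD 633.40
AUD 633.40 ÷ 1.8711 = GBP 338.52

GBP 338.52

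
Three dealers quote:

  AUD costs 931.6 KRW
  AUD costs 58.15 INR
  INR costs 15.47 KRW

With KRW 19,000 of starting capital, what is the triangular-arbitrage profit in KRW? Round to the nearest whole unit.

Profitable loop is KRW → INR → AUD → KRW:
KRW 19,000 ÷ 15.47 = INR 1,228.18
INR 1,228.18 ÷ 58.15 = AUD 21.12
AUD 21.12 × 931.6 = KRW 19,676
Profit = KRW 19,676 − KRW 19,000

Profit: KRW 676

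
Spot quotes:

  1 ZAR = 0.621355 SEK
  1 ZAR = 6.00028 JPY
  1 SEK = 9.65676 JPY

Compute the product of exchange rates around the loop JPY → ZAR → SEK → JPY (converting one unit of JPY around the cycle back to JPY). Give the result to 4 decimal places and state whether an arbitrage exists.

Around JPY → ZAR → SEK → JPY: 1 ÷ 6.00028 × 0.621355 × 9.65676 = 0.999999
Product ≈ 1 (deviation 0.000%, within rounding noise).

1.0000 (no arbitrage)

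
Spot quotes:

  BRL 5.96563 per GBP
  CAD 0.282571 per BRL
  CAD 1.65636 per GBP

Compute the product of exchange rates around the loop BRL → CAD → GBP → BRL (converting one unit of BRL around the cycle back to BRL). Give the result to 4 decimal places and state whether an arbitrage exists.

Around BRL → CAD → GBP → BRL: 1 × 0.282571 ÷ 1.65636 × 5.96563 = 1.017722
Product > 1; profitable direction is BRL → CAD → GBP → BRL.

1.0177 (arbitrage exists)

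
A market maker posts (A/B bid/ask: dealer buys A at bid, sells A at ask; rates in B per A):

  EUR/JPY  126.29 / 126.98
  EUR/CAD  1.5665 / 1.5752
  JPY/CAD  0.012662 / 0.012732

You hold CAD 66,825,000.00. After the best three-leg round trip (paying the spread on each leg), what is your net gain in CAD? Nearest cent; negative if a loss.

Net profit: CAD 1,013,234.49

Best loop CAD → EUR → JPY → CAD:
CAD 66,825,000.00 ÷ 1.5752 (buy EUR at ask) = EUR 42,423,184.36
EUR 42,423,184.36 × 126.29 (sell EUR at bid) = JPY 5,357,623,953
JPY 5,357,623,953 × 0.012662 (sell JPY at bid) = CAD 67,838,234.49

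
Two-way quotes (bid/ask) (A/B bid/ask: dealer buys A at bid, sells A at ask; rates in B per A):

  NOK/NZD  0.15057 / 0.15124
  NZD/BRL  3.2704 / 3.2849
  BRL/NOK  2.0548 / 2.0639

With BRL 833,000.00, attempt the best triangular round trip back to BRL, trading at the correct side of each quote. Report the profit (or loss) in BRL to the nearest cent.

Best loop BRL → NOK → NZD → BRL:
BRL 833,000.00 × 2.0548 (sell BRL at bid) = NOK 1,711,648.40
NOK 1,711,648.40 × 0.15057 (sell NOK at bid) = NZD 257,722.90
NZD 257,722.90 × 3.2704 (sell NZD at bid) = BRL 842,856.97

Net profit: BRL 9,856.97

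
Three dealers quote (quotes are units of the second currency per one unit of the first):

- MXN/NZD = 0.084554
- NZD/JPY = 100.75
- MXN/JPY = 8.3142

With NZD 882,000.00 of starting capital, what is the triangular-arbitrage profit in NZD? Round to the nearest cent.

Profitable loop is NZD → JPY → MXN → NZD:
NZD 882,000.00 × 100.75 = JPY 88,861,500
JPY 88,861,500 ÷ 8.3142 = MXN 10,687,919.46
MXN 10,687,919.46 × 0.084554 = NZD 903,706.34
Profit = NZD 903,706.34 − NZD 882,000.00

Profit: NZD 21,706.34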